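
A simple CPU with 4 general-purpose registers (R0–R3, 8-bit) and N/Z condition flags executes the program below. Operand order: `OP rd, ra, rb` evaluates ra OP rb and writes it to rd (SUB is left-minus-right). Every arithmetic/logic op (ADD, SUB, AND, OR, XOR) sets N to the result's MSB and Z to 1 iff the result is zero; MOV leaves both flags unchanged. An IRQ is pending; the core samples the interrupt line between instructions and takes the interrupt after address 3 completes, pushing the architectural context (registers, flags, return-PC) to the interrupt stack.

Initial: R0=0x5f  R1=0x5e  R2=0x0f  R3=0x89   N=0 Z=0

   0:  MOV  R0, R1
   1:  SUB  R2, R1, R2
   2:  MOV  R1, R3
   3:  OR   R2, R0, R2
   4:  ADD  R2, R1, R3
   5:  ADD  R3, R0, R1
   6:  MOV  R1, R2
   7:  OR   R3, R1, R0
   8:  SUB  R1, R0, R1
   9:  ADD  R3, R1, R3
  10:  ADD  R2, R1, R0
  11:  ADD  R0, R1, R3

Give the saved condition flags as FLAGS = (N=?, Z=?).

FLAGS = (N=0, Z=0)

after  0: R0=0x5e R1=0x5e R2=0x0f R3=0x89  N=0 Z=0
after  1: R0=0x5e R1=0x5e R2=0x4f R3=0x89  N=0 Z=0
after  2: R0=0x5e R1=0x89 R2=0x4f R3=0x89  N=0 Z=0
after  3: R0=0x5e R1=0x89 R2=0x5f R3=0x89  N=0 Z=0
-- IRQ taken; context saved, return-PC = 4 --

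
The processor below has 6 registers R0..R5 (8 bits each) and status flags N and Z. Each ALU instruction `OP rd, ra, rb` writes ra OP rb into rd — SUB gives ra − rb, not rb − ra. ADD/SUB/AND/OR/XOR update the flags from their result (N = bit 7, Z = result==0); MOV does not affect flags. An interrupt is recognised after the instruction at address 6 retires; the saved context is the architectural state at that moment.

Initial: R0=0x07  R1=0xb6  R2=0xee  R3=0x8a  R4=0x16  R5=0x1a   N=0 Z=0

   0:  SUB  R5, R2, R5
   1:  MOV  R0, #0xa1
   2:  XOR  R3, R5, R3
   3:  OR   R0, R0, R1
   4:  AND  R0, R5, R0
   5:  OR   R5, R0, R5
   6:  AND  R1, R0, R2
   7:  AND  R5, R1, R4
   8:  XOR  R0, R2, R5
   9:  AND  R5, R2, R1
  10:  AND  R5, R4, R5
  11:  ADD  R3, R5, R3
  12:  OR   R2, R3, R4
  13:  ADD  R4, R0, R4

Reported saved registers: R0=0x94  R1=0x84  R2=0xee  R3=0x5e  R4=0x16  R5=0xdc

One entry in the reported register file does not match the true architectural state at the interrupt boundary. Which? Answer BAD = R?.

after  0: R0=0x07 R1=0xb6 R2=0xee R3=0x8a R4=0x16 R5=0xd4  N=1 Z=0
after  1: R0=0xa1 R1=0xb6 R2=0xee R3=0x8a R4=0x16 R5=0xd4  N=1 Z=0
after  2: R0=0xa1 R1=0xb6 R2=0xee R3=0x5e R4=0x16 R5=0xd4  N=0 Z=0
after  3: R0=0xb7 R1=0xb6 R2=0xee R3=0x5e R4=0x16 R5=0xd4  N=1 Z=0
after  4: R0=0x94 R1=0xb6 R2=0xee R3=0x5e R4=0x16 R5=0xd4  N=1 Z=0
after  5: R0=0x94 R1=0xb6 R2=0xee R3=0x5e R4=0x16 R5=0xd4  N=1 Z=0
after  6: R0=0x94 R1=0x84 R2=0xee R3=0x5e R4=0x16 R5=0xd4  N=1 Z=0
-- IRQ taken; context saved, return-PC = 7 --
mismatch: R5: reported 0xdc vs actual 0xd4

BAD = R5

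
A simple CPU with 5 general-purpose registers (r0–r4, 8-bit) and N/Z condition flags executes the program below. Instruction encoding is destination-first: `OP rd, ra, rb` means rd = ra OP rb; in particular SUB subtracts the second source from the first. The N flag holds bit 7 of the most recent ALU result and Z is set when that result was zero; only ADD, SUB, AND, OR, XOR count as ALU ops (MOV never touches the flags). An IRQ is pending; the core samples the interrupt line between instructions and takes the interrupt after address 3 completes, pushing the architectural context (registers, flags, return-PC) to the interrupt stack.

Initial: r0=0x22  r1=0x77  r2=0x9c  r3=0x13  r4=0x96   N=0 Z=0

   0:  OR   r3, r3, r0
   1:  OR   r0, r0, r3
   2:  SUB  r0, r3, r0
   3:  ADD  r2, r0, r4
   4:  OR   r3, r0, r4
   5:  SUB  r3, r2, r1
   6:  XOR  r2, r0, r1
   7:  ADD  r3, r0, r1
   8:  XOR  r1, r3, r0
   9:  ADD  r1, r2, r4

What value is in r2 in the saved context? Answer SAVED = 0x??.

after  0: r0=0x22 r1=0x77 r2=0x9c r3=0x33 r4=0x96  N=0 Z=0
after  1: r0=0x33 r1=0x77 r2=0x9c r3=0x33 r4=0x96  N=0 Z=0
after  2: r0=0x00 r1=0x77 r2=0x9c r3=0x33 r4=0x96  N=0 Z=1
after  3: r0=0x00 r1=0x77 r2=0x96 r3=0x33 r4=0x96  N=1 Z=0
-- IRQ taken; context saved, return-PC = 4 --

SAVED = 0x96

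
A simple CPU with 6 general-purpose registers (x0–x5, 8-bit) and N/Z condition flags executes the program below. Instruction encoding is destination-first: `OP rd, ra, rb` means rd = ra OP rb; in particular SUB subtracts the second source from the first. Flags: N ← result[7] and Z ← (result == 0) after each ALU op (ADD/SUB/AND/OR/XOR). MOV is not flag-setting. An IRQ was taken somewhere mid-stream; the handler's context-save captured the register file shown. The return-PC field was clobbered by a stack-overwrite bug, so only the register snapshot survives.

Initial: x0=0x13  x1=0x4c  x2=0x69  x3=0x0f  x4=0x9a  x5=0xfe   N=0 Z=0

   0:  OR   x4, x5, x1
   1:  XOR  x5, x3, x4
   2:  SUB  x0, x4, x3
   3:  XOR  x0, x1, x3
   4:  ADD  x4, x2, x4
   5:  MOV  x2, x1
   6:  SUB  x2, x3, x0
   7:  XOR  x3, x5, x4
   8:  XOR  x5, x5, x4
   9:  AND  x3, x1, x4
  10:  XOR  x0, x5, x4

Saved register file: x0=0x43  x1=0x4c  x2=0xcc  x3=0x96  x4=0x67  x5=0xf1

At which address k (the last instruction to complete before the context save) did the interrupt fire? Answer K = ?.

K = 7

after  0: x0=0x13 x1=0x4c x2=0x69 x3=0x0f x4=0xfe x5=0xfe  N=1 Z=0
after  1: x0=0x13 x1=0x4c x2=0x69 x3=0x0f x4=0xfe x5=0xf1  N=1 Z=0
after  2: x0=0xef x1=0x4c x2=0x69 x3=0x0f x4=0xfe x5=0xf1  N=1 Z=0
after  3: x0=0x43 x1=0x4c x2=0x69 x3=0x0f x4=0xfe x5=0xf1  N=0 Z=0
after  4: x0=0x43 x1=0x4c x2=0x69 x3=0x0f x4=0x67 x5=0xf1  N=0 Z=0
after  5: x0=0x43 x1=0x4c x2=0x4c x3=0x0f x4=0x67 x5=0xf1  N=0 Z=0
after  6: x0=0x43 x1=0x4c x2=0xcc x3=0x0f x4=0x67 x5=0xf1  N=1 Z=0
after  7: x0=0x43 x1=0x4c x2=0xcc x3=0x96 x4=0x67 x5=0xf1  N=1 Z=0
-- IRQ taken; context saved, return-PC = 8 --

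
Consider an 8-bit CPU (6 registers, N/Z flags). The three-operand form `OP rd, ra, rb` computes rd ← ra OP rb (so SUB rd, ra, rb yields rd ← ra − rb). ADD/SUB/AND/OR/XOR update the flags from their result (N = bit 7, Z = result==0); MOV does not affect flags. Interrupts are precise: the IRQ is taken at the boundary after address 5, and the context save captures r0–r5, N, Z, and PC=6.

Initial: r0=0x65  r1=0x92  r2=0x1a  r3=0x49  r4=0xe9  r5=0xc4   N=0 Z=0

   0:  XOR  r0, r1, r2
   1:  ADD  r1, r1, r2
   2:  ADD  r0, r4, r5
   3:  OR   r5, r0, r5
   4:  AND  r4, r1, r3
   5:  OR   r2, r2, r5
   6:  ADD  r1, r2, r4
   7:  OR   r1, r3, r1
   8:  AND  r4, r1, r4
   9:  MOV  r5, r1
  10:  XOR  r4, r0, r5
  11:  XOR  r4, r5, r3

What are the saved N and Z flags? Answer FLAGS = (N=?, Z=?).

after  0: r0=0x88 r1=0x92 r2=0x1a r3=0x49 r4=0xe9 r5=0xc4  N=1 Z=0
after  1: r0=0x88 r1=0xac r2=0x1a r3=0x49 r4=0xe9 r5=0xc4  N=1 Z=0
after  2: r0=0xad r1=0xac r2=0x1a r3=0x49 r4=0xe9 r5=0xc4  N=1 Z=0
after  3: r0=0xad r1=0xac r2=0x1a r3=0x49 r4=0xe9 r5=0xed  N=1 Z=0
after  4: r0=0xad r1=0xac r2=0x1a r3=0x49 r4=0x08 r5=0xed  N=0 Z=0
after  5: r0=0xad r1=0xac r2=0xff r3=0x49 r4=0x08 r5=0xed  N=1 Z=0
-- IRQ taken; context saved, return-PC = 6 --

FLAGS = (N=1, Z=0)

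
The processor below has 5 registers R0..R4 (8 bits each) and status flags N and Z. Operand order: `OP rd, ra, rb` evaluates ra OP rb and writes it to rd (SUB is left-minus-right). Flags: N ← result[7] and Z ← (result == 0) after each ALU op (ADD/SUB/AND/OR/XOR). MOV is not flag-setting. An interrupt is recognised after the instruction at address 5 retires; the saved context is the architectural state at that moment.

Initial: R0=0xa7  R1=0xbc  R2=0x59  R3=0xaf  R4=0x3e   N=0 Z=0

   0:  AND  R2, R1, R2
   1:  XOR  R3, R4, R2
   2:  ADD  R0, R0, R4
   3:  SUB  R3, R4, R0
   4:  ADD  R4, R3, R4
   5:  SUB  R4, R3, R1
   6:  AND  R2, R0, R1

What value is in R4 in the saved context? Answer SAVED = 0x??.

after  0: R0=0xa7 R1=0xbc R2=0x18 R3=0xaf R4=0x3e  N=0 Z=0
after  1: R0=0xa7 R1=0xbc R2=0x18 R3=0x26 R4=0x3e  N=0 Z=0
after  2: R0=0xe5 R1=0xbc R2=0x18 R3=0x26 R4=0x3e  N=1 Z=0
after  3: R0=0xe5 R1=0xbc R2=0x18 R3=0x59 R4=0x3e  N=0 Z=0
after  4: R0=0xe5 R1=0xbc R2=0x18 R3=0x59 R4=0x97  N=1 Z=0
after  5: R0=0xe5 R1=0xbc R2=0x18 R3=0x59 R4=0x9d  N=1 Z=0
-- IRQ taken; context saved, return-PC = 6 --

SAVED = 0x9d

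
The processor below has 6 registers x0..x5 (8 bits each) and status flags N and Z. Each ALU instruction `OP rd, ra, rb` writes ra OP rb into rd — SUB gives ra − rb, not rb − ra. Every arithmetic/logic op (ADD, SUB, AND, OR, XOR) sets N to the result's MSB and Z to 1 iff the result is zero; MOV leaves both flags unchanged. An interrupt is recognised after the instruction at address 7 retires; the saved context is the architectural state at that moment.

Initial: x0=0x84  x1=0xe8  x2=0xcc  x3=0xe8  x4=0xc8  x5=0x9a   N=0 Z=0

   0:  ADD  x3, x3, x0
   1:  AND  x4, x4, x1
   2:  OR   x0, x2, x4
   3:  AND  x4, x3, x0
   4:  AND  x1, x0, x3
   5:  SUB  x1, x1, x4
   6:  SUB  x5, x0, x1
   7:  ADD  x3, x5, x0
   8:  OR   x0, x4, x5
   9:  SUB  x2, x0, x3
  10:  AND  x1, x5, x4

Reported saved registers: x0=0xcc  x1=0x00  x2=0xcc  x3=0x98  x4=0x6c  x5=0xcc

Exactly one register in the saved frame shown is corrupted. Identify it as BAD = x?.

after  0: x0=0x84 x1=0xe8 x2=0xcc x3=0x6c x4=0xc8 x5=0x9a  N=0 Z=0
after  1: x0=0x84 x1=0xe8 x2=0xcc x3=0x6c x4=0xc8 x5=0x9a  N=1 Z=0
after  2: x0=0xcc x1=0xe8 x2=0xcc x3=0x6c x4=0xc8 x5=0x9a  N=1 Z=0
after  3: x0=0xcc x1=0xe8 x2=0xcc x3=0x6c x4=0x4c x5=0x9a  N=0 Z=0
after  4: x0=0xcc x1=0x4c x2=0xcc x3=0x6c x4=0x4c x5=0x9a  N=0 Z=0
after  5: x0=0xcc x1=0x00 x2=0xcc x3=0x6c x4=0x4c x5=0x9a  N=0 Z=1
after  6: x0=0xcc x1=0x00 x2=0xcc x3=0x6c x4=0x4c x5=0xcc  N=1 Z=0
after  7: x0=0xcc x1=0x00 x2=0xcc x3=0x98 x4=0x4c x5=0xcc  N=1 Z=0
-- IRQ taken; context saved, return-PC = 8 --
mismatch: x4: reported 0x6c vs actual 0x4c

BAD = x4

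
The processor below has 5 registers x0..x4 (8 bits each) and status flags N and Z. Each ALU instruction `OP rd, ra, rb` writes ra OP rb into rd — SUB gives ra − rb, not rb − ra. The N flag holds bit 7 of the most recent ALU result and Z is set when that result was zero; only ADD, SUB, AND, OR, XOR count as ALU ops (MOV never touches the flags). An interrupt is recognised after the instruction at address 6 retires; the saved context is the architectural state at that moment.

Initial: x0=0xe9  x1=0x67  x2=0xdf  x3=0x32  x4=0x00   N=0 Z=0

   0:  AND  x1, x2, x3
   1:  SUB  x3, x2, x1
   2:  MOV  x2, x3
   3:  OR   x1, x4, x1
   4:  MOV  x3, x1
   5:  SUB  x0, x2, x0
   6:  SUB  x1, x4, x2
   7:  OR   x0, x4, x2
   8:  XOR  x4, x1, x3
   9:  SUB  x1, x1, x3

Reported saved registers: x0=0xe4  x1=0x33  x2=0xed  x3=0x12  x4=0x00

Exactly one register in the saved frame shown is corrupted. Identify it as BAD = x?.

after  0: x0=0xe9 x1=0x12 x2=0xdf x3=0x32 x4=0x00  N=0 Z=0
after  1: x0=0xe9 x1=0x12 x2=0xdf x3=0xcd x4=0x00  N=1 Z=0
after  2: x0=0xe9 x1=0x12 x2=0xcd x3=0xcd x4=0x00  N=1 Z=0
after  3: x0=0xe9 x1=0x12 x2=0xcd x3=0xcd x4=0x00  N=0 Z=0
after  4: x0=0xe9 x1=0x12 x2=0xcd x3=0x12 x4=0x00  N=0 Z=0
after  5: x0=0xe4 x1=0x12 x2=0xcd x3=0x12 x4=0x00  N=1 Z=0
after  6: x0=0xe4 x1=0x33 x2=0xcd x3=0x12 x4=0x00  N=0 Z=0
-- IRQ taken; context saved, return-PC = 7 --
mismatch: x2: reported 0xed vs actual 0xcd

BAD = x2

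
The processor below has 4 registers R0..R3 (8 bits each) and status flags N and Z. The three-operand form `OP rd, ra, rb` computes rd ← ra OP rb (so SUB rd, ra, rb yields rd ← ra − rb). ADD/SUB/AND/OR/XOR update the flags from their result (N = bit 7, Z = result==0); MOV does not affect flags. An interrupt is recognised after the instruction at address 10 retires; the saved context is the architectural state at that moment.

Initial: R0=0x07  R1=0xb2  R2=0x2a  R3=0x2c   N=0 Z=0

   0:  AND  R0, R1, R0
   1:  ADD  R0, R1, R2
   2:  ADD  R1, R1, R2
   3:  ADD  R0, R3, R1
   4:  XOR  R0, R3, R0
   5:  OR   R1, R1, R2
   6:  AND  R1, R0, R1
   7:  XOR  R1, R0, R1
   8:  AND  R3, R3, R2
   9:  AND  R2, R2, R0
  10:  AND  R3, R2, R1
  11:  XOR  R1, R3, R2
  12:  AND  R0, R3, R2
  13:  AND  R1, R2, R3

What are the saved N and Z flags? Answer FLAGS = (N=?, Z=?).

after  0: R0=0x02 R1=0xb2 R2=0x2a R3=0x2c  N=0 Z=0
after  1: R0=0xdc R1=0xb2 R2=0x2a R3=0x2c  N=1 Z=0
after  2: R0=0xdc R1=0xdc R2=0x2a R3=0x2c  N=1 Z=0
after  3: R0=0x08 R1=0xdc R2=0x2a R3=0x2c  N=0 Z=0
after  4: R0=0x24 R1=0xdc R2=0x2a R3=0x2c  N=0 Z=0
after  5: R0=0x24 R1=0xfe R2=0x2a R3=0x2c  N=1 Z=0
after  6: R0=0x24 R1=0x24 R2=0x2a R3=0x2c  N=0 Z=0
after  7: R0=0x24 R1=0x00 R2=0x2a R3=0x2c  N=0 Z=1
after  8: R0=0x24 R1=0x00 R2=0x2a R3=0x28  N=0 Z=0
after  9: R0=0x24 R1=0x00 R2=0x20 R3=0x28  N=0 Z=0
after 10: R0=0x24 R1=0x00 R2=0x20 R3=0x00  N=0 Z=1
-- IRQ taken; context saved, return-PC = 11 --

FLAGS = (N=0, Z=1)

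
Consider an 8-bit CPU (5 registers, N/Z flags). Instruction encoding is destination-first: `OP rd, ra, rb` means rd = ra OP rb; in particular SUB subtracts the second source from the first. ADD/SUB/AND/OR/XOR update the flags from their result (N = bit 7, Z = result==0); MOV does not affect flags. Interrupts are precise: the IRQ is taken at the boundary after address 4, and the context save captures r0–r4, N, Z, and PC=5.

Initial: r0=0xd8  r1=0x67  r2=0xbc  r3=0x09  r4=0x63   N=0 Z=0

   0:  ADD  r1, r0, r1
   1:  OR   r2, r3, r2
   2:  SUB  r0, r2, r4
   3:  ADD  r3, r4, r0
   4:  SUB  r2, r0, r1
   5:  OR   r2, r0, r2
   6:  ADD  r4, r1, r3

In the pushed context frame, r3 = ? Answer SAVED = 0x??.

after  0: r0=0xd8 r1=0x3f r2=0xbc r3=0x09 r4=0x63  N=0 Z=0
after  1: r0=0xd8 r1=0x3f r2=0xbd r3=0x09 r4=0x63  N=1 Z=0
after  2: r0=0x5a r1=0x3f r2=0xbd r3=0x09 r4=0x63  N=0 Z=0
after  3: r0=0x5a r1=0x3f r2=0xbd r3=0xbd r4=0x63  N=1 Z=0
after  4: r0=0x5a r1=0x3f r2=0x1b r3=0xbd r4=0x63  N=0 Z=0
-- IRQ taken; context saved, return-PC = 5 --

SAVED = 0xbd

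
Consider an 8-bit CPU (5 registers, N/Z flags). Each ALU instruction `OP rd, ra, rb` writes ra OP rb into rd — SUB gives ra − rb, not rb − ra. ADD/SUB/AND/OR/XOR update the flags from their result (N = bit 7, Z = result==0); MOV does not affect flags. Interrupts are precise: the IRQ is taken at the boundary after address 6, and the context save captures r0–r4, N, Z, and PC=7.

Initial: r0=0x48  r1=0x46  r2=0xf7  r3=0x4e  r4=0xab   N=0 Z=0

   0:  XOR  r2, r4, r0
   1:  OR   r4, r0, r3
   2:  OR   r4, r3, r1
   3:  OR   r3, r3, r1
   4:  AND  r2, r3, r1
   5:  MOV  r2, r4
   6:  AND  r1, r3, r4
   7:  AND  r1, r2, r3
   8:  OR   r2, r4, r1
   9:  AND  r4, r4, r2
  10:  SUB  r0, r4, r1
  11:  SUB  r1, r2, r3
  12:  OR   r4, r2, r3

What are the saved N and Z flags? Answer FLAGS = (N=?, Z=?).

FLAGS = (N=0, Z=0)

after  0: r0=0x48 r1=0x46 r2=0xe3 r3=0x4e r4=0xab  N=1 Z=0
after  1: r0=0x48 r1=0x46 r2=0xe3 r3=0x4e r4=0x4e  N=0 Z=0
after  2: r0=0x48 r1=0x46 r2=0xe3 r3=0x4e r4=0x4e  N=0 Z=0
after  3: r0=0x48 r1=0x46 r2=0xe3 r3=0x4e r4=0x4e  N=0 Z=0
after  4: r0=0x48 r1=0x46 r2=0x46 r3=0x4e r4=0x4e  N=0 Z=0
after  5: r0=0x48 r1=0x46 r2=0x4e r3=0x4e r4=0x4e  N=0 Z=0
after  6: r0=0x48 r1=0x4e r2=0x4e r3=0x4e r4=0x4e  N=0 Z=0
-- IRQ taken; context saved, return-PC = 7 --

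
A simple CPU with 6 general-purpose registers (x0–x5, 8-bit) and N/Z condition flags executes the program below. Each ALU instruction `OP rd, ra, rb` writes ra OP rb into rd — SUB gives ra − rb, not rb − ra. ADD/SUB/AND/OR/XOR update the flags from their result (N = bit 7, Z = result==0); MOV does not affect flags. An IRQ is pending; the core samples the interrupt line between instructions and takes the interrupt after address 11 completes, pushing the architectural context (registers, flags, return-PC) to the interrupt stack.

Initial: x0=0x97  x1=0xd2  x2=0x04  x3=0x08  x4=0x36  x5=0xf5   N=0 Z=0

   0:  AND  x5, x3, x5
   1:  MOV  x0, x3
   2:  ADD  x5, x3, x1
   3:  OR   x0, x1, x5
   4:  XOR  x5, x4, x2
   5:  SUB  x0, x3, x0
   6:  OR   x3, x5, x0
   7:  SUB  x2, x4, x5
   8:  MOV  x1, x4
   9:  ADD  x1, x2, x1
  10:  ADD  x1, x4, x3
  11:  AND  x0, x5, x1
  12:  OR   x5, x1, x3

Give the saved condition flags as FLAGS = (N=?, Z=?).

after  0: x0=0x97 x1=0xd2 x2=0x04 x3=0x08 x4=0x36 x5=0x00  N=0 Z=1
after  1: x0=0x08 x1=0xd2 x2=0x04 x3=0x08 x4=0x36 x5=0x00  N=0 Z=1
after  2: x0=0x08 x1=0xd2 x2=0x04 x3=0x08 x4=0x36 x5=0xda  N=1 Z=0
after  3: x0=0xda x1=0xd2 x2=0x04 x3=0x08 x4=0x36 x5=0xda  N=1 Z=0
after  4: x0=0xda x1=0xd2 x2=0x04 x3=0x08 x4=0x36 x5=0x32  N=0 Z=0
after  5: x0=0x2e x1=0xd2 x2=0x04 x3=0x08 x4=0x36 x5=0x32  N=0 Z=0
after  6: x0=0x2e x1=0xd2 x2=0x04 x3=0x3e x4=0x36 x5=0x32  N=0 Z=0
after  7: x0=0x2e x1=0xd2 x2=0x04 x3=0x3e x4=0x36 x5=0x32  N=0 Z=0
after  8: x0=0x2e x1=0x36 x2=0x04 x3=0x3e x4=0x36 x5=0x32  N=0 Z=0
after  9: x0=0x2e x1=0x3a x2=0x04 x3=0x3e x4=0x36 x5=0x32  N=0 Z=0
after 10: x0=0x2e x1=0x74 x2=0x04 x3=0x3e x4=0x36 x5=0x32  N=0 Z=0
after 11: x0=0x30 x1=0x74 x2=0x04 x3=0x3e x4=0x36 x5=0x32  N=0 Z=0
-- IRQ taken; context saved, return-PC = 12 --

FLAGS = (N=0, Z=0)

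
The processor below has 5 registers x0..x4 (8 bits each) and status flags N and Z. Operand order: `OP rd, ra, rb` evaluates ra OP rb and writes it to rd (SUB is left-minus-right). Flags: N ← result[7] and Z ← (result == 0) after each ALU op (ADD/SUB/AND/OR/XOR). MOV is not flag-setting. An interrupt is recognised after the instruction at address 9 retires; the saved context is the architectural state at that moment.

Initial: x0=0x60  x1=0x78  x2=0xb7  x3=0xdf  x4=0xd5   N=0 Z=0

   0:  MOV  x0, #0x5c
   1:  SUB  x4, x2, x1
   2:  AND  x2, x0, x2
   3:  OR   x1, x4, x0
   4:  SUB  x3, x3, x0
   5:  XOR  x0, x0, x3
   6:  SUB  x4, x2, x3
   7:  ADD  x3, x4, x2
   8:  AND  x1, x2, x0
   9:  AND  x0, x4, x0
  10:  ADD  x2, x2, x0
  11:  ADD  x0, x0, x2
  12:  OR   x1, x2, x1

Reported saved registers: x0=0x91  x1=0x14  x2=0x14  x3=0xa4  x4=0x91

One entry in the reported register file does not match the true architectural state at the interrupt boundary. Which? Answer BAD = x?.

BAD = x3

after  0: x0=0x5c x1=0x78 x2=0xb7 x3=0xdf x4=0xd5  N=0 Z=0
after  1: x0=0x5c x1=0x78 x2=0xb7 x3=0xdf x4=0x3f  N=0 Z=0
after  2: x0=0x5c x1=0x78 x2=0x14 x3=0xdf x4=0x3f  N=0 Z=0
after  3: x0=0x5c x1=0x7f x2=0x14 x3=0xdf x4=0x3f  N=0 Z=0
after  4: x0=0x5c x1=0x7f x2=0x14 x3=0x83 x4=0x3f  N=1 Z=0
after  5: x0=0xdf x1=0x7f x2=0x14 x3=0x83 x4=0x3f  N=1 Z=0
after  6: x0=0xdf x1=0x7f x2=0x14 x3=0x83 x4=0x91  N=1 Z=0
after  7: x0=0xdf x1=0x7f x2=0x14 x3=0xa5 x4=0x91  N=1 Z=0
after  8: x0=0xdf x1=0x14 x2=0x14 x3=0xa5 x4=0x91  N=0 Z=0
after  9: x0=0x91 x1=0x14 x2=0x14 x3=0xa5 x4=0x91  N=1 Z=0
-- IRQ taken; context saved, return-PC = 10 --
mismatch: x3: reported 0xa4 vs actual 0xa5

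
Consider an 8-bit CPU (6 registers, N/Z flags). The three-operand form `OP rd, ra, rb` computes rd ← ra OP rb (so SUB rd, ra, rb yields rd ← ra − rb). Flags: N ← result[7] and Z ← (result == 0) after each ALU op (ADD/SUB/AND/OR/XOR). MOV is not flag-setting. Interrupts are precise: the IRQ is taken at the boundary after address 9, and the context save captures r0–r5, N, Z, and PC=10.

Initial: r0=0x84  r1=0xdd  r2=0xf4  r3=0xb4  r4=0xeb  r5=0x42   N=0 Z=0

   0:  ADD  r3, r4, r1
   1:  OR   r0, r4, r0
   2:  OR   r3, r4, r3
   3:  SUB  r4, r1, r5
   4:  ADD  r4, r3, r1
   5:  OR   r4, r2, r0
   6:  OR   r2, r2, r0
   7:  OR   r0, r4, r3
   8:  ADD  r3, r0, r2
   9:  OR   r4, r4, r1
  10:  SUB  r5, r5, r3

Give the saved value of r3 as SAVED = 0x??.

SAVED = 0xfe

after  0: r0=0x84 r1=0xdd r2=0xf4 r3=0xc8 r4=0xeb r5=0x42  N=1 Z=0
after  1: r0=0xef r1=0xdd r2=0xf4 r3=0xc8 r4=0xeb r5=0x42  N=1 Z=0
after  2: r0=0xef r1=0xdd r2=0xf4 r3=0xeb r4=0xeb r5=0x42  N=1 Z=0
after  3: r0=0xef r1=0xdd r2=0xf4 r3=0xeb r4=0x9b r5=0x42  N=1 Z=0
after  4: r0=0xef r1=0xdd r2=0xf4 r3=0xeb r4=0xc8 r5=0x42  N=1 Z=0
after  5: r0=0xef r1=0xdd r2=0xf4 r3=0xeb r4=0xff r5=0x42  N=1 Z=0
after  6: r0=0xef r1=0xdd r2=0xff r3=0xeb r4=0xff r5=0x42  N=1 Z=0
after  7: r0=0xff r1=0xdd r2=0xff r3=0xeb r4=0xff r5=0x42  N=1 Z=0
after  8: r0=0xff r1=0xdd r2=0xff r3=0xfe r4=0xff r5=0x42  N=1 Z=0
after  9: r0=0xff r1=0xdd r2=0xff r3=0xfe r4=0xff r5=0x42  N=1 Z=0
-- IRQ taken; context saved, return-PC = 10 --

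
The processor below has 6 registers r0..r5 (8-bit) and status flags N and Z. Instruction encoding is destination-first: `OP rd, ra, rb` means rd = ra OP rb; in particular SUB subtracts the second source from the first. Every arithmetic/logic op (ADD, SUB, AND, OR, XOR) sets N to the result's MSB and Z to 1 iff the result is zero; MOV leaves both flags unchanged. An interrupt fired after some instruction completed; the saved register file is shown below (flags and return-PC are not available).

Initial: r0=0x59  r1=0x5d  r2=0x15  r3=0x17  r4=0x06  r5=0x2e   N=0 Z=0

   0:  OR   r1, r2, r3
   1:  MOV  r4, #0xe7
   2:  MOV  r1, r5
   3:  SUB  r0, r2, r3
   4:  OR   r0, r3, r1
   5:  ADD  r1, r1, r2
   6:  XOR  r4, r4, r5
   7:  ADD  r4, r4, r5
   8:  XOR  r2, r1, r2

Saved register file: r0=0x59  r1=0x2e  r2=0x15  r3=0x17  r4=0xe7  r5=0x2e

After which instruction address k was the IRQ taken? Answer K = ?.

after  0: r0=0x59 r1=0x17 r2=0x15 r3=0x17 r4=0x06 r5=0x2e  N=0 Z=0
after  1: r0=0x59 r1=0x17 r2=0x15 r3=0x17 r4=0xe7 r5=0x2e  N=0 Z=0
after  2: r0=0x59 r1=0x2e r2=0x15 r3=0x17 r4=0xe7 r5=0x2e  N=0 Z=0
-- IRQ taken; context saved, return-PC = 3 --

K = 2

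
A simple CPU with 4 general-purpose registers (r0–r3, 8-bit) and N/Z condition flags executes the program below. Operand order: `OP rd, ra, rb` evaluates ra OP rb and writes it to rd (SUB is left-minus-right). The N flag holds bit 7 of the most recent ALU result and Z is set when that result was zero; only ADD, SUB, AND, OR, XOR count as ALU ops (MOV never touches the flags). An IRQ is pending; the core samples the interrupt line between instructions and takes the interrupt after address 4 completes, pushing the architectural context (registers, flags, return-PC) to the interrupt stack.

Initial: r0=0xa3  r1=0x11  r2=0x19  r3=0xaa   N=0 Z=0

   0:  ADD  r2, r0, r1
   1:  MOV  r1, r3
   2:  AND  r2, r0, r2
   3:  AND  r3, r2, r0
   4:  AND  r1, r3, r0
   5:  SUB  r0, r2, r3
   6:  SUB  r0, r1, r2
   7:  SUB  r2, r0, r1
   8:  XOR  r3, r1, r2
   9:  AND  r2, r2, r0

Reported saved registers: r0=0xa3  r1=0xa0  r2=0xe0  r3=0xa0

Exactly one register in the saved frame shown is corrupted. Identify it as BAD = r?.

BAD = r2

after  0: r0=0xa3 r1=0x11 r2=0xb4 r3=0xaa  N=1 Z=0
after  1: r0=0xa3 r1=0xaa r2=0xb4 r3=0xaa  N=1 Z=0
after  2: r0=0xa3 r1=0xaa r2=0xa0 r3=0xaa  N=1 Z=0
after  3: r0=0xa3 r1=0xaa r2=0xa0 r3=0xa0  N=1 Z=0
after  4: r0=0xa3 r1=0xa0 r2=0xa0 r3=0xa0  N=1 Z=0
-- IRQ taken; context saved, return-PC = 5 --
mismatch: r2: reported 0xe0 vs actual 0xa0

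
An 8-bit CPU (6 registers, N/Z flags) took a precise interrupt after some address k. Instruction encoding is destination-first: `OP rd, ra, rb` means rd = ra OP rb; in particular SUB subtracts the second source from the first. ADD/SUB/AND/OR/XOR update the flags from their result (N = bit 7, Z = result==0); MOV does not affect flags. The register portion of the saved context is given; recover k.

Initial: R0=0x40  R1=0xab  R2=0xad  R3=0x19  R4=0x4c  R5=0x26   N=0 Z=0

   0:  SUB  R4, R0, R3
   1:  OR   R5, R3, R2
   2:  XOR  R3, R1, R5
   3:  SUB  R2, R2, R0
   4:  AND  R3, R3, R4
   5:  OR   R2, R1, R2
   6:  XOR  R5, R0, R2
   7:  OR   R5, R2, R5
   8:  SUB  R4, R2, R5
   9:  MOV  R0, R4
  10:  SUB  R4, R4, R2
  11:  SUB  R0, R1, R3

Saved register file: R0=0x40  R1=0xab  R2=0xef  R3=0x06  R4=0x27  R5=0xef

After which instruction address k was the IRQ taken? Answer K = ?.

after  0: R0=0x40 R1=0xab R2=0xad R3=0x19 R4=0x27 R5=0x26  N=0 Z=0
after  1: R0=0x40 R1=0xab R2=0xad R3=0x19 R4=0x27 R5=0xbd  N=1 Z=0
after  2: R0=0x40 R1=0xab R2=0xad R3=0x16 R4=0x27 R5=0xbd  N=0 Z=0
after  3: R0=0x40 R1=0xab R2=0x6d R3=0x16 R4=0x27 R5=0xbd  N=0 Z=0
after  4: R0=0x40 R1=0xab R2=0x6d R3=0x06 R4=0x27 R5=0xbd  N=0 Z=0
after  5: R0=0x40 R1=0xab R2=0xef R3=0x06 R4=0x27 R5=0xbd  N=1 Z=0
after  6: R0=0x40 R1=0xab R2=0xef R3=0x06 R4=0x27 R5=0xaf  N=1 Z=0
after  7: R0=0x40 R1=0xab R2=0xef R3=0x06 R4=0x27 R5=0xef  N=1 Z=0
-- IRQ taken; context saved, return-PC = 8 --

K = 7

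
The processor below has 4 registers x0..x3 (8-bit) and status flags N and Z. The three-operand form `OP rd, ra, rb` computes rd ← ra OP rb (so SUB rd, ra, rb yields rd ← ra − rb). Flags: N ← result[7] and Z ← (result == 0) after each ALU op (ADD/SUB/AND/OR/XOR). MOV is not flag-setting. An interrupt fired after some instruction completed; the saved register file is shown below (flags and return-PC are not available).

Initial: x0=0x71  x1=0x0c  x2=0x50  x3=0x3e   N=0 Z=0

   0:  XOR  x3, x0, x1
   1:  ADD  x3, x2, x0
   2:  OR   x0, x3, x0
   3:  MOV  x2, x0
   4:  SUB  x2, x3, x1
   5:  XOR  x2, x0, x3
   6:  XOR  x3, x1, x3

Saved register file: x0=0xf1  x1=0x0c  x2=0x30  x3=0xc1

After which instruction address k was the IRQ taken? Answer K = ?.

K = 5

after  0: x0=0x71 x1=0x0c x2=0x50 x3=0x7d  N=0 Z=0
after  1: x0=0x71 x1=0x0c x2=0x50 x3=0xc1  N=1 Z=0
after  2: x0=0xf1 x1=0x0c x2=0x50 x3=0xc1  N=1 Z=0
after  3: x0=0xf1 x1=0x0c x2=0xf1 x3=0xc1  N=1 Z=0
after  4: x0=0xf1 x1=0x0c x2=0xb5 x3=0xc1  N=1 Z=0
after  5: x0=0xf1 x1=0x0c x2=0x30 x3=0xc1  N=0 Z=0
-- IRQ taken; context saved, return-PC = 6 --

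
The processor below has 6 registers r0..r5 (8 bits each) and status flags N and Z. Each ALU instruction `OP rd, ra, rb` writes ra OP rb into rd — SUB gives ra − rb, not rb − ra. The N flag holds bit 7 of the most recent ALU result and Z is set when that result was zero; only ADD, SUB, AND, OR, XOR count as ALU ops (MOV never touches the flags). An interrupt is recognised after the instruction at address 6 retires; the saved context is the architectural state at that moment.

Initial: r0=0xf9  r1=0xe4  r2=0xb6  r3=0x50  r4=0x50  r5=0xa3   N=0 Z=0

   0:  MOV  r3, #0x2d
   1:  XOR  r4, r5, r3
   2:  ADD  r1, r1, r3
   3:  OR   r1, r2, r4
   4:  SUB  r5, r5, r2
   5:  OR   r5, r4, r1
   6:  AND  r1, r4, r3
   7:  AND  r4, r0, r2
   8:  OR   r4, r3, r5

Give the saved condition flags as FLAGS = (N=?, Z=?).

FLAGS = (N=0, Z=0)

after  0: r0=0xf9 r1=0xe4 r2=0xb6 r3=0x2d r4=0x50 r5=0xa3  N=0 Z=0
after  1: r0=0xf9 r1=0xe4 r2=0xb6 r3=0x2d r4=0x8e r5=0xa3  N=1 Z=0
after  2: r0=0xf9 r1=0x11 r2=0xb6 r3=0x2d r4=0x8e r5=0xa3  N=0 Z=0
after  3: r0=0xf9 r1=0xbe r2=0xb6 r3=0x2d r4=0x8e r5=0xa3  N=1 Z=0
after  4: r0=0xf9 r1=0xbe r2=0xb6 r3=0x2d r4=0x8e r5=0xed  N=1 Z=0
after  5: r0=0xf9 r1=0xbe r2=0xb6 r3=0x2d r4=0x8e r5=0xbe  N=1 Z=0
after  6: r0=0xf9 r1=0x0c r2=0xb6 r3=0x2d r4=0x8e r5=0xbe  N=0 Z=0
-- IRQ taken; context saved, return-PC = 7 --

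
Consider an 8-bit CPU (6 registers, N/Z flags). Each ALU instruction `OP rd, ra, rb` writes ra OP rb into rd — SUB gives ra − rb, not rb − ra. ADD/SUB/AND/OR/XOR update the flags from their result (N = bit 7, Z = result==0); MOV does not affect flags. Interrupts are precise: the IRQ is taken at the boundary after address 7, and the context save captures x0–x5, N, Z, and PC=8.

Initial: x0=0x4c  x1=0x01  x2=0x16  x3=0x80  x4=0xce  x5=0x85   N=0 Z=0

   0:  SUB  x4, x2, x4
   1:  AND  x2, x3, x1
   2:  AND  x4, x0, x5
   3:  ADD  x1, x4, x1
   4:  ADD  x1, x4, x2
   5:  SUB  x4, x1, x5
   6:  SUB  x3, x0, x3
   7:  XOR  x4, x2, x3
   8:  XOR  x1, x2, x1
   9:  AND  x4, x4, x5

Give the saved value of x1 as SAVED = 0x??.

SAVED = 0x04

after  0: x0=0x4c x1=0x01 x2=0x16 x3=0x80 x4=0x48 x5=0x85  N=0 Z=0
after  1: x0=0x4c x1=0x01 x2=0x00 x3=0x80 x4=0x48 x5=0x85  N=0 Z=1
after  2: x0=0x4c x1=0x01 x2=0x00 x3=0x80 x4=0x04 x5=0x85  N=0 Z=0
after  3: x0=0x4c x1=0x05 x2=0x00 x3=0x80 x4=0x04 x5=0x85  N=0 Z=0
after  4: x0=0x4c x1=0x04 x2=0x00 x3=0x80 x4=0x04 x5=0x85  N=0 Z=0
after  5: x0=0x4c x1=0x04 x2=0x00 x3=0x80 x4=0x7f x5=0x85  N=0 Z=0
after  6: x0=0x4c x1=0x04 x2=0x00 x3=0xcc x4=0x7f x5=0x85  N=1 Z=0
after  7: x0=0x4c x1=0x04 x2=0x00 x3=0xcc x4=0xcc x5=0x85  N=1 Z=0
-- IRQ taken; context saved, return-PC = 8 --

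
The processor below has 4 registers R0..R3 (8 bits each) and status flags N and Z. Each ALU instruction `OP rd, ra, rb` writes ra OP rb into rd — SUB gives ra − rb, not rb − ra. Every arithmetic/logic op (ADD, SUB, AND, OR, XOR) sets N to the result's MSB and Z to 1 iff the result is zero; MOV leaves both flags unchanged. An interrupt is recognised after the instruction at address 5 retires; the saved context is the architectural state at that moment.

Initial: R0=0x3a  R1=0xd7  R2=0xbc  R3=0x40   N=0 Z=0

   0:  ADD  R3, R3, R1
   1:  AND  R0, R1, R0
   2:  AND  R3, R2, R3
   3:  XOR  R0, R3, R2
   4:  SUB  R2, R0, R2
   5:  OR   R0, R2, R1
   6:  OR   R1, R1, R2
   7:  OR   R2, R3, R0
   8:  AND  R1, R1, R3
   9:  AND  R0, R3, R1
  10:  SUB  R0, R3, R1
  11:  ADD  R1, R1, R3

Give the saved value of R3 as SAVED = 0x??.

SAVED = 0x14

after  0: R0=0x3a R1=0xd7 R2=0xbc R3=0x17  N=0 Z=0
after  1: R0=0x12 R1=0xd7 R2=0xbc R3=0x17  N=0 Z=0
after  2: R0=0x12 R1=0xd7 R2=0xbc R3=0x14  N=0 Z=0
after  3: R0=0xa8 R1=0xd7 R2=0xbc R3=0x14  N=1 Z=0
after  4: R0=0xa8 R1=0xd7 R2=0xec R3=0x14  N=1 Z=0
after  5: R0=0xff R1=0xd7 R2=0xec R3=0x14  N=1 Z=0
-- IRQ taken; context saved, return-PC = 6 --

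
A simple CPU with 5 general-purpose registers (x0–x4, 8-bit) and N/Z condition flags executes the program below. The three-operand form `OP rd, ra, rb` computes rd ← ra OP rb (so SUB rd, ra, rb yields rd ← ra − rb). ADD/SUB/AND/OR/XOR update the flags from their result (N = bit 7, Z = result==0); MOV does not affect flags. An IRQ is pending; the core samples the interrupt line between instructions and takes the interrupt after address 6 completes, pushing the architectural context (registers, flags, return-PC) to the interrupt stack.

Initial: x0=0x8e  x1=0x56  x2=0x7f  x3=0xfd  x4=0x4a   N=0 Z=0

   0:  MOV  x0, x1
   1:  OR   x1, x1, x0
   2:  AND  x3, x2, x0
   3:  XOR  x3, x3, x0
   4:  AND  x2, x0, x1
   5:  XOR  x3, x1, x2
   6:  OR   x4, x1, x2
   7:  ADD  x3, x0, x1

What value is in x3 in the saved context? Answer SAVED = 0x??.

SAVED = 0x00

after  0: x0=0x56 x1=0x56 x2=0x7f x3=0xfd x4=0x4a  N=0 Z=0
after  1: x0=0x56 x1=0x56 x2=0x7f x3=0xfd x4=0x4a  N=0 Z=0
after  2: x0=0x56 x1=0x56 x2=0x7f x3=0x56 x4=0x4a  N=0 Z=0
after  3: x0=0x56 x1=0x56 x2=0x7f x3=0x00 x4=0x4a  N=0 Z=1
after  4: x0=0x56 x1=0x56 x2=0x56 x3=0x00 x4=0x4a  N=0 Z=0
after  5: x0=0x56 x1=0x56 x2=0x56 x3=0x00 x4=0x4a  N=0 Z=1
after  6: x0=0x56 x1=0x56 x2=0x56 x3=0x00 x4=0x56  N=0 Z=0
-- IRQ taken; context saved, return-PC = 7 --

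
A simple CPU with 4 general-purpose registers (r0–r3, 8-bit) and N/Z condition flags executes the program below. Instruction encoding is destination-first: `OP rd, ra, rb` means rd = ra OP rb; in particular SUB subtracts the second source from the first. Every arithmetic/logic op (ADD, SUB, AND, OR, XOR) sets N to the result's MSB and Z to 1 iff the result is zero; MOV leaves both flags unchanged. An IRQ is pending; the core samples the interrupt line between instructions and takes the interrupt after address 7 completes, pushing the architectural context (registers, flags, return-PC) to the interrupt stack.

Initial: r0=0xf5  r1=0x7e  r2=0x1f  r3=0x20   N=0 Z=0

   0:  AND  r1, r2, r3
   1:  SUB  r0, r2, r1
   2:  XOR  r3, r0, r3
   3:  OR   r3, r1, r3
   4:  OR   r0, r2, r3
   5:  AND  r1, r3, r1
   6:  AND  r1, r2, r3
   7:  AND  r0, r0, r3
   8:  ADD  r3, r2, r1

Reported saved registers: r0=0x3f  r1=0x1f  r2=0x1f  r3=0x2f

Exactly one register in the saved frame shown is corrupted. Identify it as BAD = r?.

after  0: r0=0xf5 r1=0x00 r2=0x1f r3=0x20  N=0 Z=1
after  1: r0=0x1f r1=0x00 r2=0x1f r3=0x20  N=0 Z=0
after  2: r0=0x1f r1=0x00 r2=0x1f r3=0x3f  N=0 Z=0
after  3: r0=0x1f r1=0x00 r2=0x1f r3=0x3f  N=0 Z=0
after  4: r0=0x3f r1=0x00 r2=0x1f r3=0x3f  N=0 Z=0
after  5: r0=0x3f r1=0x00 r2=0x1f r3=0x3f  N=0 Z=1
after  6: r0=0x3f r1=0x1f r2=0x1f r3=0x3f  N=0 Z=0
after  7: r0=0x3f r1=0x1f r2=0x1f r3=0x3f  N=0 Z=0
-- IRQ taken; context saved, return-PC = 8 --
mismatch: r3: reported 0x2f vs actual 0x3f

BAD = r3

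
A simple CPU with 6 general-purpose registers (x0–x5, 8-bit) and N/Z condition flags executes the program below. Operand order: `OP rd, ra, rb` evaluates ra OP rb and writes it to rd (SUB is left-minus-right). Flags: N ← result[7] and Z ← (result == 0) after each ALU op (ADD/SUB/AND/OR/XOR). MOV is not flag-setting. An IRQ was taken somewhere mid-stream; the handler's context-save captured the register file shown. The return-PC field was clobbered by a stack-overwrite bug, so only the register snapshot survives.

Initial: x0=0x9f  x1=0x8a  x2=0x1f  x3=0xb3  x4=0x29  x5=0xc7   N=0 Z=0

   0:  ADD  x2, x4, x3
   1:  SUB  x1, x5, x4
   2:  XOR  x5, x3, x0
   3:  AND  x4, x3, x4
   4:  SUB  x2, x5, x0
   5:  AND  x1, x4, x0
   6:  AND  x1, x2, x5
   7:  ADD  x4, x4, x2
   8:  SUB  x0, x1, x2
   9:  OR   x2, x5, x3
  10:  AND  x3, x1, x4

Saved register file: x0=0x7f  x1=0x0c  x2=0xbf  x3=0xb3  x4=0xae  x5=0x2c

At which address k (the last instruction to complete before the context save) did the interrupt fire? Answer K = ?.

after  0: x0=0x9f x1=0x8a x2=0xdc x3=0xb3 x4=0x29 x5=0xc7  N=1 Z=0
after  1: x0=0x9f x1=0x9e x2=0xdc x3=0xb3 x4=0x29 x5=0xc7  N=1 Z=0
after  2: x0=0x9f x1=0x9e x2=0xdc x3=0xb3 x4=0x29 x5=0x2c  N=0 Z=0
after  3: x0=0x9f x1=0x9e x2=0xdc x3=0xb3 x4=0x21 x5=0x2c  N=0 Z=0
after  4: x0=0x9f x1=0x9e x2=0x8d x3=0xb3 x4=0x21 x5=0x2c  N=1 Z=0
after  5: x0=0x9f x1=0x01 x2=0x8d x3=0xb3 x4=0x21 x5=0x2c  N=0 Z=0
after  6: x0=0x9f x1=0x0c x2=0x8d x3=0xb3 x4=0x21 x5=0x2c  N=0 Z=0
after  7: x0=0x9f x1=0x0c x2=0x8d x3=0xb3 x4=0xae x5=0x2c  N=1 Z=0
after  8: x0=0x7f x1=0x0c x2=0x8d x3=0xb3 x4=0xae x5=0x2c  N=0 Z=0
after  9: x0=0x7f x1=0x0c x2=0xbf x3=0xb3 x4=0xae x5=0x2c  N=1 Z=0
-- IRQ taken; context saved, return-PC = 10 --

K = 9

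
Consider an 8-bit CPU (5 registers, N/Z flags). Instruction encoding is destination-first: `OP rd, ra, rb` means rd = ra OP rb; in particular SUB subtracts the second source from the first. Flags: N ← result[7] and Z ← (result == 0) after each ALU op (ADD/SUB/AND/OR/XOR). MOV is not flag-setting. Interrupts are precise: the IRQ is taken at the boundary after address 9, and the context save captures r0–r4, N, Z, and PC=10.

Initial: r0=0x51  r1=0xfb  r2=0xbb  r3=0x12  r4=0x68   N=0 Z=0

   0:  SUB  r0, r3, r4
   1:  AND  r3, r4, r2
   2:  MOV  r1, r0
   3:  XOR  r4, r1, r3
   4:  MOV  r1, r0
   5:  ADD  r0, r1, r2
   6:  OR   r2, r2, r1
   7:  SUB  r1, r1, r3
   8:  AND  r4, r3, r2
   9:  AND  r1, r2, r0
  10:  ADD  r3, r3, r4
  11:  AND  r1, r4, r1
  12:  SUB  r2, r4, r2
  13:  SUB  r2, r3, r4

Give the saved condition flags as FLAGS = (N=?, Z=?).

FLAGS = (N=0, Z=0)

after  0: r0=0xaa r1=0xfb r2=0xbb r3=0x12 r4=0x68  N=1 Z=0
after  1: r0=0xaa r1=0xfb r2=0xbb r3=0x28 r4=0x68  N=0 Z=0
after  2: r0=0xaa r1=0xaa r2=0xbb r3=0x28 r4=0x68  N=0 Z=0
after  3: r0=0xaa r1=0xaa r2=0xbb r3=0x28 r4=0x82  N=1 Z=0
after  4: r0=0xaa r1=0xaa r2=0xbb r3=0x28 r4=0x82  N=1 Z=0
after  5: r0=0x65 r1=0xaa r2=0xbb r3=0x28 r4=0x82  N=0 Z=0
after  6: r0=0x65 r1=0xaa r2=0xbb r3=0x28 r4=0x82  N=1 Z=0
after  7: r0=0x65 r1=0x82 r2=0xbb r3=0x28 r4=0x82  N=1 Z=0
after  8: r0=0x65 r1=0x82 r2=0xbb r3=0x28 r4=0x28  N=0 Z=0
after  9: r0=0x65 r1=0x21 r2=0xbb r3=0x28 r4=0x28  N=0 Z=0
-- IRQ taken; context saved, return-PC = 10 --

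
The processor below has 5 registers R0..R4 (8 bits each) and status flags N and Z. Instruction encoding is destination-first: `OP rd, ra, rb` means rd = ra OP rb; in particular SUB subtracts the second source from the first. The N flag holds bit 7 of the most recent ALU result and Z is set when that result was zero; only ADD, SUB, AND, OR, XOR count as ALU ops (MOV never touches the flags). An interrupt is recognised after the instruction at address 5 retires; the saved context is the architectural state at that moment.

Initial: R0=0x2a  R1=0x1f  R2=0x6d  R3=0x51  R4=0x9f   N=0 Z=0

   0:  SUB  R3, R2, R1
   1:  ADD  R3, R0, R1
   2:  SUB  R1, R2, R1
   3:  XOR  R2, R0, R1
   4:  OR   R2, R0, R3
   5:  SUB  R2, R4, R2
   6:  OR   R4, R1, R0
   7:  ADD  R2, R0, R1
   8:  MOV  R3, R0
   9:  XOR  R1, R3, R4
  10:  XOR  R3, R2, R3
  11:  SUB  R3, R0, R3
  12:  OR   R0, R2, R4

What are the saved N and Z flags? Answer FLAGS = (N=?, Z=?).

after  0: R0=0x2a R1=0x1f R2=0x6d R3=0x4e R4=0x9f  N=0 Z=0
after  1: R0=0x2a R1=0x1f R2=0x6d R3=0x49 R4=0x9f  N=0 Z=0
after  2: R0=0x2a R1=0x4e R2=0x6d R3=0x49 R4=0x9f  N=0 Z=0
after  3: R0=0x2a R1=0x4e R2=0x64 R3=0x49 R4=0x9f  N=0 Z=0
after  4: R0=0x2a R1=0x4e R2=0x6b R3=0x49 R4=0x9f  N=0 Z=0
after  5: R0=0x2a R1=0x4e R2=0x34 R3=0x49 R4=0x9f  N=0 Z=0
-- IRQ taken; context saved, return-PC = 6 --

FLAGS = (N=0, Z=0)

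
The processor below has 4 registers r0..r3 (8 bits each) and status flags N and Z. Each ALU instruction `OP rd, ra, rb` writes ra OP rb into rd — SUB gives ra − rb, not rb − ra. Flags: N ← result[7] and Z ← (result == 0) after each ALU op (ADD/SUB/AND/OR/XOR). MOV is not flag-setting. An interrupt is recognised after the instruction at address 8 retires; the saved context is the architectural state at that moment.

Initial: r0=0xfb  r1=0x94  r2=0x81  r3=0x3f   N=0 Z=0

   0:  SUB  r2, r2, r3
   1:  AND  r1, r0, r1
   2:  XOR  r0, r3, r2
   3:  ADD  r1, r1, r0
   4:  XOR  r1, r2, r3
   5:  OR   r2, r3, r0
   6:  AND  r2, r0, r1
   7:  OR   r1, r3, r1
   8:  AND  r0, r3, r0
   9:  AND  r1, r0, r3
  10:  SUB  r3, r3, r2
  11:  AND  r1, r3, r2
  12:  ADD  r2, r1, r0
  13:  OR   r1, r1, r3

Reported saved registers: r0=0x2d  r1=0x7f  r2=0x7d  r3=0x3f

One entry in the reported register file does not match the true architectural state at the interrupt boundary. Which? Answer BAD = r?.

after  0: r0=0xfb r1=0x94 r2=0x42 r3=0x3f  N=0 Z=0
after  1: r0=0xfb r1=0x90 r2=0x42 r3=0x3f  N=1 Z=0
after  2: r0=0x7d r1=0x90 r2=0x42 r3=0x3f  N=0 Z=0
after  3: r0=0x7d r1=0x0d r2=0x42 r3=0x3f  N=0 Z=0
after  4: r0=0x7d r1=0x7d r2=0x42 r3=0x3f  N=0 Z=0
after  5: r0=0x7d r1=0x7d r2=0x7f r3=0x3f  N=0 Z=0
after  6: r0=0x7d r1=0x7d r2=0x7d r3=0x3f  N=0 Z=0
after  7: r0=0x7d r1=0x7f r2=0x7d r3=0x3f  N=0 Z=0
after  8: r0=0x3d r1=0x7f r2=0x7d r3=0x3f  N=0 Z=0
-- IRQ taken; context saved, return-PC = 9 --
mismatch: r0: reported 0x2d vs actual 0x3d

BAD = r0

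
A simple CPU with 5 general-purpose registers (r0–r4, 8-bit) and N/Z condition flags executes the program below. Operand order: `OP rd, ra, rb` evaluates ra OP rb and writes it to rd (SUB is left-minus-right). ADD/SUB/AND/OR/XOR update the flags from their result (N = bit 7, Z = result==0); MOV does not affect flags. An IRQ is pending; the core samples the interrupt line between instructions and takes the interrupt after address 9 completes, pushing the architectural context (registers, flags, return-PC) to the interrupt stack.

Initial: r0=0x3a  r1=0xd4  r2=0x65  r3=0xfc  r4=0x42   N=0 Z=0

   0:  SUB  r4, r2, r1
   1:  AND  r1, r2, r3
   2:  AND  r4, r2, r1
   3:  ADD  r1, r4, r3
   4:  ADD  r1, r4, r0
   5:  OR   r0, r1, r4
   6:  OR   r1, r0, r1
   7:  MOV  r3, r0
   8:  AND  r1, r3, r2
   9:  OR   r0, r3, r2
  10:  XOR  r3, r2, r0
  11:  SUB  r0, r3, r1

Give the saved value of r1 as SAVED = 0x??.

SAVED = 0x64

after  0: r0=0x3a r1=0xd4 r2=0x65 r3=0xfc r4=0x91  N=1 Z=0
after  1: r0=0x3a r1=0x64 r2=0x65 r3=0xfc r4=0x91  N=0 Z=0
after  2: r0=0x3a r1=0x64 r2=0x65 r3=0xfc r4=0x64  N=0 Z=0
after  3: r0=0x3a r1=0x60 r2=0x65 r3=0xfc r4=0x64  N=0 Z=0
after  4: r0=0x3a r1=0x9e r2=0x65 r3=0xfc r4=0x64  N=1 Z=0
after  5: r0=0xfe r1=0x9e r2=0x65 r3=0xfc r4=0x64  N=1 Z=0
after  6: r0=0xfe r1=0xfe r2=0x65 r3=0xfc r4=0x64  N=1 Z=0
after  7: r0=0xfe r1=0xfe r2=0x65 r3=0xfe r4=0x64  N=1 Z=0
after  8: r0=0xfe r1=0x64 r2=0x65 r3=0xfe r4=0x64  N=0 Z=0
after  9: r0=0xff r1=0x64 r2=0x65 r3=0xfe r4=0x64  N=1 Z=0
-- IRQ taken; context saved, return-PC = 10 --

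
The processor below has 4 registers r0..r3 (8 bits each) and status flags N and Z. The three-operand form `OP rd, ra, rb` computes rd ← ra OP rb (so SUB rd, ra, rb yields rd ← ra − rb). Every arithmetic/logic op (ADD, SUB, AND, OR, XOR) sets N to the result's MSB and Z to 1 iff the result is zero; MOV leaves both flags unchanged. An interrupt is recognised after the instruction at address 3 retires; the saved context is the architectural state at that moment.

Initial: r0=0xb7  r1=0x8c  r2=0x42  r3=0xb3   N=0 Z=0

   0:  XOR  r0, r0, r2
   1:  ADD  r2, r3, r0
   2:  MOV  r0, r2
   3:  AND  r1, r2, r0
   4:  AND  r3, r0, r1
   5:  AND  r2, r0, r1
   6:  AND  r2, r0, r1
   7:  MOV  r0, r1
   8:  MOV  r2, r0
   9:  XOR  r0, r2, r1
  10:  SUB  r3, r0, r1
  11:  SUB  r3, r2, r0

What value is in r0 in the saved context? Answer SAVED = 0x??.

after  0: r0=0xf5 r1=0x8c r2=0x42 r3=0xb3  N=1 Z=0
after  1: r0=0xf5 r1=0x8c r2=0xa8 r3=0xb3  N=1 Z=0
after  2: r0=0xa8 r1=0x8c r2=0xa8 r3=0xb3  N=1 Z=0
after  3: r0=0xa8 r1=0xa8 r2=0xa8 r3=0xb3  N=1 Z=0
-- IRQ taken; context saved, return-PC = 4 --

SAVED = 0xa8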